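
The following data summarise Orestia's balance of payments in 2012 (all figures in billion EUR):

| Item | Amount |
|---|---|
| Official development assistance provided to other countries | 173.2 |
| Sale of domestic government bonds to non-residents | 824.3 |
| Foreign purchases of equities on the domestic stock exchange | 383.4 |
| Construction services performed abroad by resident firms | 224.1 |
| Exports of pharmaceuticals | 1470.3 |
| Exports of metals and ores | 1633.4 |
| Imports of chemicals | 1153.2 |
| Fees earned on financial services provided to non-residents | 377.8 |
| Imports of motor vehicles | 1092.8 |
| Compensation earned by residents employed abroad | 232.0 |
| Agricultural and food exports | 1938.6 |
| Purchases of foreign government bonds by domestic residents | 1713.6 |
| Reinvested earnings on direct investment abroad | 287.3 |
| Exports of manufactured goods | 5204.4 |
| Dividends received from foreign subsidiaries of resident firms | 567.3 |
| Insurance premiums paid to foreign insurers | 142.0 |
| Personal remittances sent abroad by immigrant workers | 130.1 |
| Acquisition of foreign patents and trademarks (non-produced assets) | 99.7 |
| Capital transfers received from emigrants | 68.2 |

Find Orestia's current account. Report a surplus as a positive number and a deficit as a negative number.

9243.9

Goods: -1153.2 + 1938.6 + 1470.3 - 1092.8 + 5204.4 + 1633.4 = 8000.7
Services: -142.0 + 377.8 + 224.1 = 459.9
Primary income: 567.3 + 232.0 + 287.3 = 1086.6
Secondary income: -173.2 - 130.1 = -303.3
Current account = 8000.7 + 459.9 + 1086.6 + (-303.3) = 9243.9
(Excluded from the current account — financial account: sale of domestic government bonds to non-residents 824.3, foreign purchases of equities on the domestic stock exchange 383.4, purchases of foreign government bonds by domestic residents 1713.6; capital account: acquisition of foreign patents and trademarks (non-produced assets) 99.7, capital transfers received from emigrants 68.2.)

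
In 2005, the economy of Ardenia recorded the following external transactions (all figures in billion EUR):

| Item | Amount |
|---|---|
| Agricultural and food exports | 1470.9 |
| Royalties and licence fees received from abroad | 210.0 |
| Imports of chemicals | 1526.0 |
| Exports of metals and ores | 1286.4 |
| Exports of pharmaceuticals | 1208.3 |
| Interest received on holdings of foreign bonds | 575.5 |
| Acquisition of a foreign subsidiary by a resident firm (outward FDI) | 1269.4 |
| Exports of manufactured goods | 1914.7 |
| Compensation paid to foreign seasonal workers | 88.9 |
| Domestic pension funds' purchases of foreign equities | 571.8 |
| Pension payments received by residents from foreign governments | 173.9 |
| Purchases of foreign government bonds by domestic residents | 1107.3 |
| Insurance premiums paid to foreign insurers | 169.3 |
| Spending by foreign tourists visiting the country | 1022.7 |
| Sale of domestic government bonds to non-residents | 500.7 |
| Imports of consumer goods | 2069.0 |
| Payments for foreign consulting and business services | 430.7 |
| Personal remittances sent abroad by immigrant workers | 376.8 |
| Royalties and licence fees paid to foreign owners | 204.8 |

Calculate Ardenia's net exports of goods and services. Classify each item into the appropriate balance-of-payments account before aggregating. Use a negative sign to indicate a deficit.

2713.2

Goods: -2069.0 + 1914.7 + 1286.4 + 1470.9 - 1526.0 + 1208.3 = 2285.3
Services: -204.8 + 1022.7 + 210.0 - 430.7 - 169.3 = 427.9
Trade balance = 2285.3 + 427.9 = 2713.2
(Excluded from the trade balance — primary income: interest received on holdings of foreign bonds 575.5, compensation paid to foreign seasonal workers 88.9; financial account: acquisition of a foreign subsidiary by a resident firm (outward FDI) 1269.4, domestic pension funds' purchases of foreign equities 571.8, purchases of foreign government bonds by domestic residents 1107.3, sale of domestic government bonds to non-residents 500.7; secondary income: pension payments received by residents from foreign governments 173.9, personal remittances sent abroad by immigrant workers 376.8.)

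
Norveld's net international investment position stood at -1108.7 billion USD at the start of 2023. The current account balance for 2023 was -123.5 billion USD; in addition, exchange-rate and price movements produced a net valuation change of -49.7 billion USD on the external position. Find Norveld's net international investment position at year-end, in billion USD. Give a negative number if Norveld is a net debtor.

-1281.9

Change in NIIP = current account + net valuation change = -123.5 + (-49.7) = -173.2
End-of-year NIIP = -1108.7 + (-173.2) = -1281.9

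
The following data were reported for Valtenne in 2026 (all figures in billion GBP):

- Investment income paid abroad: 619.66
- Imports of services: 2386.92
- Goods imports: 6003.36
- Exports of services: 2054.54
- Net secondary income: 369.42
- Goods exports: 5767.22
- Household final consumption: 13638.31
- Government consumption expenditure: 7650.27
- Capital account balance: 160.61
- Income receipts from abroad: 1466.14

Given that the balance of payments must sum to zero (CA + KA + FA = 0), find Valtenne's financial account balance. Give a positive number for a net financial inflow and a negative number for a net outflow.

-807.99

Goods balance = 5767.22 - 6003.36 = -236.14
Services balance = 2054.54 - 2386.92 = -332.38
Trade balance (goods + services) = -236.14 + (-332.38) = -568.52
Net primary income = 1466.14 - 619.66 = 846.48
Net secondary income = 369.42
Current account = -568.52 + 846.48 + 369.42 = 647.38
Financial account = -(647.38 + 160.61) = -807.99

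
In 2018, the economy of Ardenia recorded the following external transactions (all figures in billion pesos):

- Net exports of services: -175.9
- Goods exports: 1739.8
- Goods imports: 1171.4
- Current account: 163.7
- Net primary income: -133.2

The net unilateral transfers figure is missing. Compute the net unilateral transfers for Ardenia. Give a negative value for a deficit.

-95.6

Current account = goods balance + services balance + net primary income + net secondary income
Sum of the known components = 259.3
Net unilateral transfers = CA - (known components) = 163.7 - 259.3 = -95.6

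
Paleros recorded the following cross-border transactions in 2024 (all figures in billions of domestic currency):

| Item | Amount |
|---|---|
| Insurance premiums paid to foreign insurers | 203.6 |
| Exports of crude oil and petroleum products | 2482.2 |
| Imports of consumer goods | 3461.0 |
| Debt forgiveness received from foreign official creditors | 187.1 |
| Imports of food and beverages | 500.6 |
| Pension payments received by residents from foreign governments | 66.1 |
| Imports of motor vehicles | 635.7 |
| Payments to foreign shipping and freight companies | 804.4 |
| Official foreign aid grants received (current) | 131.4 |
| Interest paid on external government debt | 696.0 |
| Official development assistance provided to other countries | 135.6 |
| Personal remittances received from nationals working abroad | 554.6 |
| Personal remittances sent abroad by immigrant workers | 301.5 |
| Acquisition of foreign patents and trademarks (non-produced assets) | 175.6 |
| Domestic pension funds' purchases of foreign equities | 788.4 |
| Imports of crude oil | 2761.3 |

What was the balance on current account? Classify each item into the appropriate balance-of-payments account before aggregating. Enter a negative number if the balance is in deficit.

Goods: 2482.2 - 500.6 - 2761.3 - 635.7 - 3461.0 = -4876.4
Services: -203.6 - 804.4 = -1008.0
Primary income: -696.0
Secondary income: 131.4 + 554.6 + 66.1 - 135.6 - 301.5 = 315.0
Current account = (-4876.4) + (-1008.0) + (-696.0) + 315.0 = -6265.4
(Excluded from the current account — capital account: debt forgiveness received from foreign official creditors 187.1, acquisition of foreign patents and trademarks (non-produced assets) 175.6; financial account: domestic pension funds' purchases of foreign equities 788.4.)

-6265.4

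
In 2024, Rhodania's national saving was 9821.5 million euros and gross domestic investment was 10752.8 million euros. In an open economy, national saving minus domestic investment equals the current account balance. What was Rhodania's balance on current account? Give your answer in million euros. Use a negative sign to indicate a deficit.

CA = S - I = 9821.5 - 10752.8 = -931.3

-931.3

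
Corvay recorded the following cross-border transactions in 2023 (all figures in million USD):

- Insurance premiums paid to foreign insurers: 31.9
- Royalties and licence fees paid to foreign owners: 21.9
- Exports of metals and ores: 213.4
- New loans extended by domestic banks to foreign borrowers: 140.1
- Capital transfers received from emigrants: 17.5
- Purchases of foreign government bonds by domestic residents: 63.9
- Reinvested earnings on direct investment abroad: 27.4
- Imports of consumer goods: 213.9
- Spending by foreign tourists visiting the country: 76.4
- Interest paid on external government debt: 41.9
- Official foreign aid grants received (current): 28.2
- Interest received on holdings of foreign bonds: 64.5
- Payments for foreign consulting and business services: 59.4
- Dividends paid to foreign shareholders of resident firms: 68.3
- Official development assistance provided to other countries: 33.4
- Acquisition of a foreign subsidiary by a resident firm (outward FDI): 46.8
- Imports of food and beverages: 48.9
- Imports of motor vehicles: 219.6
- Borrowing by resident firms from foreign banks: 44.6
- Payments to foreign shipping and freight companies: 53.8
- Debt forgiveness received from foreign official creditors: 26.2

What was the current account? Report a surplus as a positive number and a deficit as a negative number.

-383.1

Goods: -48.9 - 219.6 + 213.4 - 213.9 = -269.0
Services: -53.8 - 31.9 - 21.9 - 59.4 + 76.4 = -90.6
Primary income: -68.3 + 64.5 + 27.4 - 41.9 = -18.3
Secondary income: -33.4 + 28.2 = -5.2
Current account = (-269.0) + (-90.6) + (-18.3) + (-5.2) = -383.1
(Excluded from the current account — financial account: new loans extended by domestic banks to foreign borrowers 140.1, purchases of foreign government bonds by domestic residents 63.9, acquisition of a foreign subsidiary by a resident firm (outward FDI) 46.8, borrowing by resident firms from foreign banks 44.6; capital account: capital transfers received from emigrants 17.5, debt forgiveness received from foreign official creditors 26.2.)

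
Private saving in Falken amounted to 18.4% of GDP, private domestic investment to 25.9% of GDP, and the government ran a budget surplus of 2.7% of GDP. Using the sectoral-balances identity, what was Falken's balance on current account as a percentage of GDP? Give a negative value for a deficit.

-4.8

By the sectoral-balances identity, CA = (S_private - I) + (T - G).
Private balance = 18.4 - 25.9 = -7.5
Government balance (T - G) = 2.7
CA = -7.5 + 2.7 = -4.8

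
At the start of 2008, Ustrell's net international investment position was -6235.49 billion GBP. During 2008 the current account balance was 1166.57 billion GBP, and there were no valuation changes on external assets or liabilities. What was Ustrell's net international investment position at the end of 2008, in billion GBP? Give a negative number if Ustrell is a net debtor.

With no valuation effects, change in NIIP = current account = 1166.57
End-of-year NIIP = -6235.49 + 1166.57 = -5068.92

-5068.92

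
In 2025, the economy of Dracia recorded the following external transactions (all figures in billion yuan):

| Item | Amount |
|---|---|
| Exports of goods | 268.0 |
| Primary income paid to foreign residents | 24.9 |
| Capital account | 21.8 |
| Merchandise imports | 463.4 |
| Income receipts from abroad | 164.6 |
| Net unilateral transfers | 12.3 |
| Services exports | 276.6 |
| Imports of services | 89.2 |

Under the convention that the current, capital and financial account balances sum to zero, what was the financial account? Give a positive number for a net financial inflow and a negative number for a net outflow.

Goods balance = 268.0 - 463.4 = -195.4
Services balance = 276.6 - 89.2 = 187.4
Trade balance (goods + services) = -195.4 + 187.4 = -8.0
Net primary income = 164.6 - 24.9 = 139.7
Net secondary income = 12.3
Current account = -8.0 + 139.7 + 12.3 = 144.0
Financial account = -(144.0 + 21.8) = -165.8

-165.8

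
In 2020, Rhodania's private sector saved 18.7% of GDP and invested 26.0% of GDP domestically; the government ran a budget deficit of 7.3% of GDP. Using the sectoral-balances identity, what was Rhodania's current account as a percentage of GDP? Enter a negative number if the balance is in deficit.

By the sectoral-balances identity, CA = (S_private - I) + (T - G).
Private balance = 18.7 - 26.0 = -7.3
Government balance (T - G) = -7.3
CA = -7.3 + (-7.3) = -14.6

-14.6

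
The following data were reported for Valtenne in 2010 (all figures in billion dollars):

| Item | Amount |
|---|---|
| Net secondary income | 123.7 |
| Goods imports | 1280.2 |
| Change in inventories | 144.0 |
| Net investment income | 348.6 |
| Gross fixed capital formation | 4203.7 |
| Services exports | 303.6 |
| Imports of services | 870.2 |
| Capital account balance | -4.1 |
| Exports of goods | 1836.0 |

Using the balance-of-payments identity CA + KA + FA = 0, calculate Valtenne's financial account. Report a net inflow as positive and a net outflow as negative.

-457.4

Goods balance = 1836.0 - 1280.2 = 555.8
Services balance = 303.6 - 870.2 = -566.6
Trade balance (goods + services) = 555.8 + (-566.6) = -10.8
Net primary income = 348.6
Net secondary income = 123.7
Current account = -10.8 + 348.6 + 123.7 = 461.5
Financial account = -(461.5 + (-4.1)) = -457.4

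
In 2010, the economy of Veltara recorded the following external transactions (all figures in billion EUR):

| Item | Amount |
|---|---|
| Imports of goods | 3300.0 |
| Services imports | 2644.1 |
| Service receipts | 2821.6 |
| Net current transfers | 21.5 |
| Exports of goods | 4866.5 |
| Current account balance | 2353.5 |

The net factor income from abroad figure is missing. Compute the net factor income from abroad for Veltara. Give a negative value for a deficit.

Current account = goods balance + services balance + net primary income + net secondary income
Sum of the known components = 1765.5
Net factor income from abroad = CA - (known components) = 2353.5 - 1765.5 = 588.0

588.0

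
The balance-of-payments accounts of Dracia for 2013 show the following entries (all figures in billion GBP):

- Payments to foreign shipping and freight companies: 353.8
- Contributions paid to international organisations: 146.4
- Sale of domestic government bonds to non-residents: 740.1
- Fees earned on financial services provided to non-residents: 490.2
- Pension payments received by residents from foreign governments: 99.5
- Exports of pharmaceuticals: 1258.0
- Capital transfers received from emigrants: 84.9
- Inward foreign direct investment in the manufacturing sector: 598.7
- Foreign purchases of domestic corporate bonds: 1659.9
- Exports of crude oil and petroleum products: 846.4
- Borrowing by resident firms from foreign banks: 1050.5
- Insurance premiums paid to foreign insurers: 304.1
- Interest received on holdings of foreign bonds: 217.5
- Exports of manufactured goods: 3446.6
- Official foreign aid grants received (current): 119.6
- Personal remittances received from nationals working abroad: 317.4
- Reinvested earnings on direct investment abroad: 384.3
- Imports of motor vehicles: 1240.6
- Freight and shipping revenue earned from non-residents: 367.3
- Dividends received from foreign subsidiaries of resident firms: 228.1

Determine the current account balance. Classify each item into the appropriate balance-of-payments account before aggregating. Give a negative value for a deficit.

5730.0

Goods: -1240.6 + 1258.0 + 846.4 + 3446.6 = 4310.4
Services: 367.3 - 353.8 + 490.2 - 304.1 = 199.6
Primary income: 228.1 + 217.5 + 384.3 = 829.9
Secondary income: 119.6 - 146.4 + 317.4 + 99.5 = 390.1
Current account = 4310.4 + 199.6 + 829.9 + 390.1 = 5730.0
(Excluded from the current account — financial account: sale of domestic government bonds to non-residents 740.1, inward foreign direct investment in the manufacturing sector 598.7, foreign purchases of domestic corporate bonds 1659.9, borrowing by resident firms from foreign banks 1050.5; capital account: capital transfers received from emigrants 84.9.)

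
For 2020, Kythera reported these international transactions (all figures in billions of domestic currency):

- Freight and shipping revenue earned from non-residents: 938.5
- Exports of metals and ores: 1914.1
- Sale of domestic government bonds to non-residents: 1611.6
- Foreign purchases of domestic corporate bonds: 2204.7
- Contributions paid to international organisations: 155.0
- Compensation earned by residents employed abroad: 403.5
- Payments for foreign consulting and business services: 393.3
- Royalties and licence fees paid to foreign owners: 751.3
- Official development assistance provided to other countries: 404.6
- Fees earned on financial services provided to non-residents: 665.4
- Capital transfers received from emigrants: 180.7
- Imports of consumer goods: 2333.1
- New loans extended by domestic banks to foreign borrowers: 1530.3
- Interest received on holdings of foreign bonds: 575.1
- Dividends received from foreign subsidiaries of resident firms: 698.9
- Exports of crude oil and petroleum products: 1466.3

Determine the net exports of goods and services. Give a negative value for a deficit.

1506.6

Goods: -2333.1 + 1914.1 + 1466.3 = 1047.3
Services: -393.3 + 938.5 + 665.4 - 751.3 = 459.3
Trade balance = 1047.3 + 459.3 = 1506.6
(Excluded from the trade balance — financial account: sale of domestic government bonds to non-residents 1611.6, foreign purchases of domestic corporate bonds 2204.7, new loans extended by domestic banks to foreign borrowers 1530.3; secondary income: contributions paid to international organisations 155.0, official development assistance provided to other countries 404.6; primary income: compensation earned by residents employed abroad 403.5, interest received on holdings of foreign bonds 575.1, dividends received from foreign subsidiaries of resident firms 698.9; capital account: capital transfers received from emigrants 180.7.)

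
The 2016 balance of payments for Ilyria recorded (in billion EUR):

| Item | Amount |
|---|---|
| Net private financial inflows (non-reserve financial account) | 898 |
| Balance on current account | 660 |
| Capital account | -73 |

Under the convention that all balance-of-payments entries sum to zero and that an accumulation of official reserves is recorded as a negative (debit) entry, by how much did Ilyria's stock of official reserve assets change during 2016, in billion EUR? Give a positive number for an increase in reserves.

1485

Official reserve transactions balance = -(660 + (-73) + 898) = -1485
An accumulation of reserves is recorded as a debit (negative entry), so the change in the stock of reserves is the negative of that balance.
Change in official reserves = -(-1485) = 1485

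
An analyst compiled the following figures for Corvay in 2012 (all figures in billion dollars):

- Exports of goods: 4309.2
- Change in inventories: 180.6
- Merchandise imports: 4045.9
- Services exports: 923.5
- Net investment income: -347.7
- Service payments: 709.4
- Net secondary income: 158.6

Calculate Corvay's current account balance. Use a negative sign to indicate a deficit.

Goods balance = 4309.2 - 4045.9 = 263.3
Services balance = 923.5 - 709.4 = 214.1
Trade balance (goods + services) = 263.3 + 214.1 = 477.4
Net primary income = -347.7
Net secondary income = 158.6
Current account = 477.4 + (-347.7) + 158.6 = 288.3

288.3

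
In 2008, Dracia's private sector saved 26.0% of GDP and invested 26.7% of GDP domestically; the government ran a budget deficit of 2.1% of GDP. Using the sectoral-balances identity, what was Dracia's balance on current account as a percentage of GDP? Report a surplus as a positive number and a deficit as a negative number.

By the sectoral-balances identity, CA = (S_private - I) + (T - G).
Private balance = 26.0 - 26.7 = -0.7
Government balance (T - G) = -2.1
CA = -0.7 + (-2.1) = -2.8

-2.8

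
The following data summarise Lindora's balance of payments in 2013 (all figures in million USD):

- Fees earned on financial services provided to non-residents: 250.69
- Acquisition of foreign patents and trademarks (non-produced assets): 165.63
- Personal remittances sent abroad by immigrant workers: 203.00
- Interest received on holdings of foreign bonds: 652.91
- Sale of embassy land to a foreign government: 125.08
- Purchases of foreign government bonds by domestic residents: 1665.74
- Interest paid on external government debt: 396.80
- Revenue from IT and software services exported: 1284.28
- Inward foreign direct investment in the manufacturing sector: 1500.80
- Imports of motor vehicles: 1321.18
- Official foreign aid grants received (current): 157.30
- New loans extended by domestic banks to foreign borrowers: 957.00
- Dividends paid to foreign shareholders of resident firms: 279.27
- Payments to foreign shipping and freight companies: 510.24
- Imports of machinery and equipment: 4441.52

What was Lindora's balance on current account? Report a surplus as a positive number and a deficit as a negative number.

Goods: -1321.18 - 4441.52 = -5762.70
Services: 250.69 + 1284.28 - 510.24 = 1024.73
Primary income: -279.27 - 396.80 + 652.91 = -23.16
Secondary income: 157.30 - 203.00 = -45.70
Current account = (-5762.70) + 1024.73 + (-23.16) + (-45.70) = -4806.83
(Excluded from the current account — capital account: acquisition of foreign patents and trademarks (non-produced assets) 165.63, sale of embassy land to a foreign government 125.08; financial account: purchases of foreign government bonds by domestic residents 1665.74, inward foreign direct investment in the manufacturing sector 1500.80, new loans extended by domestic banks to foreign borrowers 957.00.)

-4806.83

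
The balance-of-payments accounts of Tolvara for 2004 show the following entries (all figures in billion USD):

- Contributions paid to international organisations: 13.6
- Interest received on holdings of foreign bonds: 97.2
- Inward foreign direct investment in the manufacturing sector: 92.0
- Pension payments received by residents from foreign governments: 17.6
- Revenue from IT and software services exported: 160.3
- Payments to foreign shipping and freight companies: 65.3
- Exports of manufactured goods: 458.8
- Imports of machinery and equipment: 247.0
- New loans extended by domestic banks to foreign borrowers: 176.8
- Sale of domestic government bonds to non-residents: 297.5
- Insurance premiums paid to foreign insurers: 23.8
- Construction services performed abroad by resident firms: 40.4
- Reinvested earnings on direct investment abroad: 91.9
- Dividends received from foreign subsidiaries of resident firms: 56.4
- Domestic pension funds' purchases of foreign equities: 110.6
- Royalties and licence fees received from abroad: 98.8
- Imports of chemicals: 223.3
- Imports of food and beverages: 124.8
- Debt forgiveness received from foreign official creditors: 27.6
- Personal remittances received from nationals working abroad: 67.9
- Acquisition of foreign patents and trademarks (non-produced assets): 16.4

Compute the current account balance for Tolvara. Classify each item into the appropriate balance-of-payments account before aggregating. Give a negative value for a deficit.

Goods: -223.3 - 124.8 + 458.8 - 247.0 = -136.3
Services: 98.8 + 40.4 - 23.8 - 65.3 + 160.3 = 210.4
Primary income: 56.4 + 97.2 + 91.9 = 245.5
Secondary income: 17.6 - 13.6 + 67.9 = 71.9
Current account = (-136.3) + 210.4 + 245.5 + 71.9 = 391.5
(Excluded from the current account — financial account: inward foreign direct investment in the manufacturing sector 92.0, new loans extended by domestic banks to foreign borrowers 176.8, sale of domestic government bonds to non-residents 297.5, domestic pension funds' purchases of foreign equities 110.6; capital account: debt forgiveness received from foreign official creditors 27.6, acquisition of foreign patents and trademarks (non-produced assets) 16.4.)

391.5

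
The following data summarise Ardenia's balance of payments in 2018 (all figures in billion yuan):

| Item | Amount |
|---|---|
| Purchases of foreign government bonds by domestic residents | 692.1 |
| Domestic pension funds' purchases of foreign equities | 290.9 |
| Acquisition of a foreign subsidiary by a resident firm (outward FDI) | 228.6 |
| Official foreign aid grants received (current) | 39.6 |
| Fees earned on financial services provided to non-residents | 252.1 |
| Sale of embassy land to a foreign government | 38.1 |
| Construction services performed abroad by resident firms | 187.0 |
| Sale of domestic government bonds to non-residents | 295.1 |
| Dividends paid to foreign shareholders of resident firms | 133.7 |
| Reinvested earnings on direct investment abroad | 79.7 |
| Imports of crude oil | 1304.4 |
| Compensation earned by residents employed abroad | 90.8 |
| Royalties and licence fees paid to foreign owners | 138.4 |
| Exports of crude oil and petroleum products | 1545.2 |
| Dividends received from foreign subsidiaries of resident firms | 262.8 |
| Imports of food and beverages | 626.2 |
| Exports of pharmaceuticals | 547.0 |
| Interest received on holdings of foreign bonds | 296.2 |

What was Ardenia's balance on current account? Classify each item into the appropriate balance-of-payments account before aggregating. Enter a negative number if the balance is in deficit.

Goods: 1545.2 + 547.0 - 1304.4 - 626.2 = 161.6
Services: 252.1 + 187.0 - 138.4 = 300.7
Primary income: 79.7 - 133.7 + 90.8 + 262.8 + 296.2 = 595.8
Secondary income: 39.6
Current account = 161.6 + 300.7 + 595.8 + 39.6 = 1097.7
(Excluded from the current account — financial account: purchases of foreign government bonds by domestic residents 692.1, domestic pension funds' purchases of foreign equities 290.9, acquisition of a foreign subsidiary by a resident firm (outward FDI) 228.6, sale of domestic government bonds to non-residents 295.1; capital account: sale of embassy land to a foreign government 38.1.)

1097.7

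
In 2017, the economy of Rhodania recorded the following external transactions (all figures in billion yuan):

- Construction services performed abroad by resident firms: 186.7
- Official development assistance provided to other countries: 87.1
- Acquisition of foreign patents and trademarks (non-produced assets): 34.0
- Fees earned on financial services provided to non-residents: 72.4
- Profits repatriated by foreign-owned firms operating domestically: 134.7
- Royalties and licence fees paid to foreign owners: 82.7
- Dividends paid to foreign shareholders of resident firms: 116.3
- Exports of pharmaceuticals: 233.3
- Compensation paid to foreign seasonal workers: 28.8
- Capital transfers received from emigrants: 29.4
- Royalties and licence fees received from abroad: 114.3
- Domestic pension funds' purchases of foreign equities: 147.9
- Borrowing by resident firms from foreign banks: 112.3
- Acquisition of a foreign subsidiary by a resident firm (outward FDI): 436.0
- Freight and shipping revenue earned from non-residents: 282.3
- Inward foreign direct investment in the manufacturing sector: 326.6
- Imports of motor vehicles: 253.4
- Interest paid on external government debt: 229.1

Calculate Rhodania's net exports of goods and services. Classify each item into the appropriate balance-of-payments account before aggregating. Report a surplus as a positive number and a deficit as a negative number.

552.9

Goods: -253.4 + 233.3 = -20.1
Services: 186.7 - 82.7 + 72.4 + 114.3 + 282.3 = 573.0
Trade balance = -20.1 + 573.0 = 552.9
(Excluded from the trade balance — secondary income: official development assistance provided to other countries 87.1; capital account: acquisition of foreign patents and trademarks (non-produced assets) 34.0, capital transfers received from emigrants 29.4; primary income: profits repatriated by foreign-owned firms operating domestically 134.7, dividends paid to foreign shareholders of resident firms 116.3, compensation paid to foreign seasonal workers 28.8, interest paid on external government debt 229.1; financial account: domestic pension funds' purchases of foreign equities 147.9, borrowing by resident firms from foreign banks 112.3, acquisition of a foreign subsidiary by a resident firm (outward FDI) 436.0, inward foreign direct investment in the manufacturing sector 326.6.)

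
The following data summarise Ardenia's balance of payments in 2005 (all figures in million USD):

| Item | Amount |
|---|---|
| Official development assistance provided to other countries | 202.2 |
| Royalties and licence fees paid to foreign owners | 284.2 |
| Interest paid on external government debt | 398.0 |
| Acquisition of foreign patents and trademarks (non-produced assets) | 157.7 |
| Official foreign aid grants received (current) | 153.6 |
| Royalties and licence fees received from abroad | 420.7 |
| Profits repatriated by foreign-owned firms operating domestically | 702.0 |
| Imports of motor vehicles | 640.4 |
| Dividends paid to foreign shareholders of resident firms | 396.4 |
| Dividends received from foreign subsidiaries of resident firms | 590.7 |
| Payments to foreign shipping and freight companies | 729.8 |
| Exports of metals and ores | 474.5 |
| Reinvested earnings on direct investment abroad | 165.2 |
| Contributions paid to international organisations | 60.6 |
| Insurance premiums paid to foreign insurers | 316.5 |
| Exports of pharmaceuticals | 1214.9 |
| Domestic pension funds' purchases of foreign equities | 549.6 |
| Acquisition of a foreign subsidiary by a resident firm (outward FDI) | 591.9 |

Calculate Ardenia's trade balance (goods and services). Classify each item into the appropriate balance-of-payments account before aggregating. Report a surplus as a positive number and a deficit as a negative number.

Goods: 1214.9 + 474.5 - 640.4 = 1049.0
Services: -316.5 - 284.2 + 420.7 - 729.8 = -909.8
Trade balance = 1049.0 + (-909.8) = 139.2
(Excluded from the trade balance — secondary income: official development assistance provided to other countries 202.2, official foreign aid grants received (current) 153.6, contributions paid to international organisations 60.6; primary income: interest paid on external government debt 398.0, profits repatriated by foreign-owned firms operating domestically 702.0, dividends paid to foreign shareholders of resident firms 396.4, dividends received from foreign subsidiaries of resident firms 590.7, reinvested earnings on direct investment abroad 165.2; capital account: acquisition of foreign patents and trademarks (non-produced assets) 157.7; financial account: domestic pension funds' purchases of foreign equities 549.6, acquisition of a foreign subsidiary by a resident firm (outward FDI) 591.9.)

139.2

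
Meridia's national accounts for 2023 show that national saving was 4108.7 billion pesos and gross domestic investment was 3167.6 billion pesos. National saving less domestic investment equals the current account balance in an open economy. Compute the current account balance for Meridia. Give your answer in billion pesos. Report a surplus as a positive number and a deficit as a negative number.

941.1

CA = S - I = 4108.7 - 3167.6 = 941.1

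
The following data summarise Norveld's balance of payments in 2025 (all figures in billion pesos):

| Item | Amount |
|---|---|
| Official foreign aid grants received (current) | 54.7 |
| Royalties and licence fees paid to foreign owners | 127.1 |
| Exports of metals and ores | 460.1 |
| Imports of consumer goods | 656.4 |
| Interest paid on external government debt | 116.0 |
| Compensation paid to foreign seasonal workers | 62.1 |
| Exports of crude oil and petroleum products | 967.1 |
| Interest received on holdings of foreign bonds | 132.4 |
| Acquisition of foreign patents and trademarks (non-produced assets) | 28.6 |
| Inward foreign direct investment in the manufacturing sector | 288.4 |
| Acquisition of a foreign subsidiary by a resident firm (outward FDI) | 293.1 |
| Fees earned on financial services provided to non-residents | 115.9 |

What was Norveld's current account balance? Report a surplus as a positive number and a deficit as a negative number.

768.6

Goods: -656.4 + 967.1 + 460.1 = 770.8
Services: -127.1 + 115.9 = -11.2
Primary income: -116.0 + 132.4 - 62.1 = -45.7
Secondary income: 54.7
Current account = 770.8 + (-11.2) + (-45.7) + 54.7 = 768.6
(Excluded from the current account — capital account: acquisition of foreign patents and trademarks (non-produced assets) 28.6; financial account: inward foreign direct investment in the manufacturing sector 288.4, acquisition of a foreign subsidiary by a resident firm (outward FDI) 293.1.)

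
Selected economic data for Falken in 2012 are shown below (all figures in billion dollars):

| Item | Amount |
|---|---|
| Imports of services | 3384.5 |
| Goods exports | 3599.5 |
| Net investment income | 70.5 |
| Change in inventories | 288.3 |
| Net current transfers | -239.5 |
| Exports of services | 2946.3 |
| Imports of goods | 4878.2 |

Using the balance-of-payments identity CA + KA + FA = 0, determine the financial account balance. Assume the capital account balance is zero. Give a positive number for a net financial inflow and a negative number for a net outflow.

Goods balance = 3599.5 - 4878.2 = -1278.7
Services balance = 2946.3 - 3384.5 = -438.2
Trade balance (goods + services) = -1278.7 + (-438.2) = -1716.9
Net primary income = 70.5
Net secondary income = -239.5
Current account = -1716.9 + 70.5 + (-239.5) = -1885.9
Financial account = -(-1885.9) = 1885.9

1885.9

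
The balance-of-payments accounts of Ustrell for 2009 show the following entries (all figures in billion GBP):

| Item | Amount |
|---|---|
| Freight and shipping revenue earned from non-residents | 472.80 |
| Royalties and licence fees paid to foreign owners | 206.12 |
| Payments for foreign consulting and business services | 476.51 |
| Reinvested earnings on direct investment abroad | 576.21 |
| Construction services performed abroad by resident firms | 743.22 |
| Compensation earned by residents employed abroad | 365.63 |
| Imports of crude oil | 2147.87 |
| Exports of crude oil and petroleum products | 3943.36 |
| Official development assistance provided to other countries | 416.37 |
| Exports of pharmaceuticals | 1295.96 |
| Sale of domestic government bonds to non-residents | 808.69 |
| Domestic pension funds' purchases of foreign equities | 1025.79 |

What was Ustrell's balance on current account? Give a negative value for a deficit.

4150.31

Goods: 3943.36 + 1295.96 - 2147.87 = 3091.45
Services: -476.51 + 472.80 + 743.22 - 206.12 = 533.39
Primary income: 576.21 + 365.63 = 941.84
Secondary income: -416.37
Current account = 3091.45 + 533.39 + 941.84 + (-416.37) = 4150.31
(Excluded from the current account — financial account: sale of domestic government bonds to non-residents 808.69, domestic pension funds' purchases of foreign equities 1025.79.)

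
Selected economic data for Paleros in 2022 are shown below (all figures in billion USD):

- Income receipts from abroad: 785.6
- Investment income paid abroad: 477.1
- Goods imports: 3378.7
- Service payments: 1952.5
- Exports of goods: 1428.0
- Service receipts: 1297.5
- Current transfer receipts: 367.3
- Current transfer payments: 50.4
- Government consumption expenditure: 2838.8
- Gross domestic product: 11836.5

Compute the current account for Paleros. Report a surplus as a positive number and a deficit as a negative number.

-1980.3

Goods balance = 1428.0 - 3378.7 = -1950.7
Services balance = 1297.5 - 1952.5 = -655.0
Trade balance (goods + services) = -1950.7 + (-655.0) = -2605.7
Net primary income = 785.6 - 477.1 = 308.5
Net secondary income = 367.3 - 50.4 = 316.9
Current account = -2605.7 + 308.5 + 316.9 = -1980.3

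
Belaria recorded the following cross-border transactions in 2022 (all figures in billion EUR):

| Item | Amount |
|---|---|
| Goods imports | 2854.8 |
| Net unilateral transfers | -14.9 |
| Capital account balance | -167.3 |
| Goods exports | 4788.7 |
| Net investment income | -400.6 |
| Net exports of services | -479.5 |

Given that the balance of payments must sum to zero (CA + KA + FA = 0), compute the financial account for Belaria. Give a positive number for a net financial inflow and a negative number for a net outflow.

Goods balance = 4788.7 - 2854.8 = 1933.9
Services balance = -479.5
Trade balance (goods + services) = 1933.9 + (-479.5) = 1454.4
Net primary income = -400.6
Net secondary income = -14.9
Current account = 1454.4 + (-400.6) + (-14.9) = 1038.9
Financial account = -(1038.9 + (-167.3)) = -871.6

-871.6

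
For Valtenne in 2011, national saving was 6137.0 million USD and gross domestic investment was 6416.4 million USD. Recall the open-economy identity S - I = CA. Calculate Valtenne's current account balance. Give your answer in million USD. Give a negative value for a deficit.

-279.4

CA = S - I = 6137.0 - 6416.4 = -279.4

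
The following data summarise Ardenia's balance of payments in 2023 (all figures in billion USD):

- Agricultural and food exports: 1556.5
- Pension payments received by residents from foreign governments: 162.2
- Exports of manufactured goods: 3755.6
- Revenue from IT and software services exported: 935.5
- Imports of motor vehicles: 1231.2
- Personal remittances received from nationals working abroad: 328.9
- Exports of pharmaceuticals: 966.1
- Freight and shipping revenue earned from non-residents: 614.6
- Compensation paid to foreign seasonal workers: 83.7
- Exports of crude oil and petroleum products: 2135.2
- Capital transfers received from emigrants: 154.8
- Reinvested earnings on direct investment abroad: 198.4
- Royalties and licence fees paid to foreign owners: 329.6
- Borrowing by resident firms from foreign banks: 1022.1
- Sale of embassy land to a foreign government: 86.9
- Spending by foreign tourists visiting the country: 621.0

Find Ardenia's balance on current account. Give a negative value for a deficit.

9629.5

Goods: -1231.2 + 3755.6 + 966.1 + 1556.5 + 2135.2 = 7182.2
Services: 614.6 - 329.6 + 621.0 + 935.5 = 1841.5
Primary income: -83.7 + 198.4 = 114.7
Secondary income: 328.9 + 162.2 = 491.1
Current account = 7182.2 + 1841.5 + 114.7 + 491.1 = 9629.5
(Excluded from the current account — capital account: capital transfers received from emigrants 154.8, sale of embassy land to a foreign government 86.9; financial account: borrowing by resident firms from foreign banks 1022.1.)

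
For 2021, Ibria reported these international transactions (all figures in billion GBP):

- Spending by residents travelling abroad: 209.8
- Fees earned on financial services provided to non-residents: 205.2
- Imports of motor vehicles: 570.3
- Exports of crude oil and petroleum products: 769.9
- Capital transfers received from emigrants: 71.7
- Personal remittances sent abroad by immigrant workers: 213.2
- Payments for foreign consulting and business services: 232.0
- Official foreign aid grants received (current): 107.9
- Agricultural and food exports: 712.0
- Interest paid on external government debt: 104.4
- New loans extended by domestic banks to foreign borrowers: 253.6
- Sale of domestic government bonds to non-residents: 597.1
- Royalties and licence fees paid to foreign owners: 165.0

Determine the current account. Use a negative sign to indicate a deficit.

300.3

Goods: 712.0 - 570.3 + 769.9 = 911.6
Services: -165.0 - 209.8 + 205.2 - 232.0 = -401.6
Primary income: -104.4
Secondary income: 107.9 - 213.2 = -105.3
Current account = 911.6 + (-401.6) + (-104.4) + (-105.3) = 300.3
(Excluded from the current account — capital account: capital transfers received from emigrants 71.7; financial account: new loans extended by domestic banks to foreign borrowers 253.6, sale of domestic government bonds to non-residents 597.1.)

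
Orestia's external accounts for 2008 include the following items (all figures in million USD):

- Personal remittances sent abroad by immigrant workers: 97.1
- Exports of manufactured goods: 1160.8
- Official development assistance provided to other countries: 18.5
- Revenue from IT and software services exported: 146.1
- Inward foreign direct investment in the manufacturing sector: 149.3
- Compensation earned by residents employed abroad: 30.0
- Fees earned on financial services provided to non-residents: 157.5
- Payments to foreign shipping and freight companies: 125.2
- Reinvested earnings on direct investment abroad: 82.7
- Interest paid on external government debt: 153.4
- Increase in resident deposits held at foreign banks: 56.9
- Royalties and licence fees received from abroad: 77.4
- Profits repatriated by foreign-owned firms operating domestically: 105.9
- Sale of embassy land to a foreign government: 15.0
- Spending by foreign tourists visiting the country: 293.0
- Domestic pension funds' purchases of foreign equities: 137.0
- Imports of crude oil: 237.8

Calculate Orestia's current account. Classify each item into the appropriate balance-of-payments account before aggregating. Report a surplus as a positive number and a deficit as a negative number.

1209.6

Goods: -237.8 + 1160.8 = 923.0
Services: 77.4 + 293.0 + 157.5 - 125.2 + 146.1 = 548.8
Primary income: 82.7 - 153.4 + 30.0 - 105.9 = -146.6
Secondary income: -18.5 - 97.1 = -115.6
Current account = 923.0 + 548.8 + (-146.6) + (-115.6) = 1209.6
(Excluded from the current account — financial account: inward foreign direct investment in the manufacturing sector 149.3, increase in resident deposits held at foreign banks 56.9, domestic pension funds' purchases of foreign equities 137.0; capital account: sale of embassy land to a foreign government 15.0.)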